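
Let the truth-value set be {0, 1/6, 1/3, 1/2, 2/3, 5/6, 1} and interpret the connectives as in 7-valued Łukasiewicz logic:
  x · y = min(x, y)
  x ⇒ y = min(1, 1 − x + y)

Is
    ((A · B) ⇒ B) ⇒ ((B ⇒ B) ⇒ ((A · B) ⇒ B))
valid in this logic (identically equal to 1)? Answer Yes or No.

At A = 1, B = 2/3, for instance:
A · B = 1 · 2/3 = 2/3
(A · B) ⇒ B = 2/3 ⇒ 2/3 = 1
B ⇒ B = 2/3 ⇒ 2/3 = 1
(A · B) ⇒ B = 2/3 ⇒ 2/3 = 1
(B ⇒ B) ⇒ ((A · B) ⇒ B) = 1 ⇒ 1 = 1
((A · B) ⇒ B) ⇒ ((B ⇒ B) ⇒ ((A · B) ⇒ B)) = 1 ⇒ 1 = 1
and checking the remaining 48 assignments likewise gives ≥ 1 in every case.

Yes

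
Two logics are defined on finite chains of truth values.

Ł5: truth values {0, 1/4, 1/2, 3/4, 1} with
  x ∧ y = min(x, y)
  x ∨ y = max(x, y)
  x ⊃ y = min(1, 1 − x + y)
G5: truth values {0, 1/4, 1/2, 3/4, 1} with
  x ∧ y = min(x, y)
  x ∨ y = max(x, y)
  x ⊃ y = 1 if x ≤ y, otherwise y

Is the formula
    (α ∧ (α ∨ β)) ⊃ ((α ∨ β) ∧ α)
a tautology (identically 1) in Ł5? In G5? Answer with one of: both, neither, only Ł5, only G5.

both

In Ł5: every assignment gives 1 — tautology.
In G5: every assignment gives 1 — tautology.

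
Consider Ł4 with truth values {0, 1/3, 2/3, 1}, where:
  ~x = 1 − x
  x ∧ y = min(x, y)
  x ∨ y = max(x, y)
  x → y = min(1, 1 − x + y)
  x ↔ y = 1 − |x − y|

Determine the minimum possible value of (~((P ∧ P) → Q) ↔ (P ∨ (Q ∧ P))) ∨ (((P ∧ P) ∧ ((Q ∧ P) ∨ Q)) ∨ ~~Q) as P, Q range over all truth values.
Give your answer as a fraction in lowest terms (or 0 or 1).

Take P = 1/3, Q = 1/3:
P ∧ P = 1/3 ∧ 1/3 = 1/3
(P ∧ P) → Q = 1/3 → 1/3 = 1
~((P ∧ P) → Q) = ~1 = 0
Q ∧ P = 1/3 ∧ 1/3 = 1/3
P ∨ (Q ∧ P) = 1/3 ∨ 1/3 = 1/3
~((P ∧ P) → Q) ↔ (P ∨ (Q ∧ P)) = 0 ↔ 1/3 = 2/3
P ∧ P = 1/3 ∧ 1/3 = 1/3
Q ∧ P = 1/3 ∧ 1/3 = 1/3
(Q ∧ P) ∨ Q = 1/3 ∨ 1/3 = 1/3
(P ∧ P) ∧ ((Q ∧ P) ∨ Q) = 1/3 ∧ 1/3 = 1/3
~Q = ~1/3 = 2/3
~~Q = ~2/3 = 1/3
((P ∧ P) ∧ ((Q ∧ P) ∨ Q)) ∨ ~~Q = 1/3 ∨ 1/3 = 1/3
(~((P ∧ P) → Q) ↔ (P ∨ (Q ∧ P))) ∨ (((P ∧ P) ∧ ((Q ∧ P) ∨ Q)) ∨ ~~Q) = 2/3 ∨ 1/3 = 2/3
No assignment yields a value below 2/3, so this is the minimum.

2/3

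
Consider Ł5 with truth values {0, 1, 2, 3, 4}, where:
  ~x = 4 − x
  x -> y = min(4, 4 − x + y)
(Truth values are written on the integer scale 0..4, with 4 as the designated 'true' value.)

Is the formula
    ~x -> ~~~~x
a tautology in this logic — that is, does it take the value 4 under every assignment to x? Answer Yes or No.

Counterexample: take x = 0.
~x = ~0 = 4
~x = ~0 = 4
~~x = ~4 = 0
~~~x = ~0 = 4
~~~~x = ~4 = 0
~x -> ~~~~x = 4 -> 0 = 0
This gives 0 ≠ 4.

No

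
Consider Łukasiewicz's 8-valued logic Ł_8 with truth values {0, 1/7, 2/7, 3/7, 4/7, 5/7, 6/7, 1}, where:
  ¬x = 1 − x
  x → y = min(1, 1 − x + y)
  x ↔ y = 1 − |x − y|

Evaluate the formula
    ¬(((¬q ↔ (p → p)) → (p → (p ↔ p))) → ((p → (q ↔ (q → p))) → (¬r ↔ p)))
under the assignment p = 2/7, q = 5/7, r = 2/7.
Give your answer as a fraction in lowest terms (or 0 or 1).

3/7

¬q = ¬5/7 = 2/7
p → p = 2/7 → 2/7 = 1
¬q ↔ (p → p) = 2/7 ↔ 1 = 2/7
p ↔ p = 2/7 ↔ 2/7 = 1
p → (p ↔ p) = 2/7 → 1 = 1
(¬q ↔ (p → p)) → (p → (p ↔ p)) = 2/7 → 1 = 1
q → p = 5/7 → 2/7 = 4/7
q ↔ (q → p) = 5/7 ↔ 4/7 = 6/7
p → (q ↔ (q → p)) = 2/7 → 6/7 = 1
¬r = ¬2/7 = 5/7
¬r ↔ p = 5/7 ↔ 2/7 = 4/7
(p → (q ↔ (q → p))) → (¬r ↔ p) = 1 → 4/7 = 4/7
((¬q ↔ (p → p)) → (p → (p ↔ p))) → ((p → (q ↔ (q → p))) → (¬r ↔ p)) = 1 → 4/7 = 4/7
¬(((¬q ↔ (p → p)) → (p → (p ↔ p))) → ((p → (q ↔ (q → p))) → (¬r ↔ p))) = ¬4/7 = 3/7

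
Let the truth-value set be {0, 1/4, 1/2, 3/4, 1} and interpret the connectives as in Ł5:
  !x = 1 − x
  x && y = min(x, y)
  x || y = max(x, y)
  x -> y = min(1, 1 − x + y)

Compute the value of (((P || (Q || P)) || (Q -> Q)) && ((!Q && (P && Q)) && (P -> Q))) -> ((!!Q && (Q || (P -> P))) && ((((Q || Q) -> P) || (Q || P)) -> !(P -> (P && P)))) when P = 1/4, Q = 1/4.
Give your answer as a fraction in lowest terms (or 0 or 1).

Q || P = 1/4 || 1/4 = 1/4
P || (Q || P) = 1/4 || 1/4 = 1/4
Q -> Q = 1/4 -> 1/4 = 1
(P || (Q || P)) || (Q -> Q) = 1/4 || 1 = 1
!Q = !1/4 = 3/4
P && Q = 1/4 && 1/4 = 1/4
!Q && (P && Q) = 3/4 && 1/4 = 1/4
P -> Q = 1/4 -> 1/4 = 1
(!Q && (P && Q)) && (P -> Q) = 1/4 && 1 = 1/4
((P || (Q || P)) || (Q -> Q)) && ((!Q && (P && Q)) && (P -> Q)) = 1 && 1/4 = 1/4
!Q = !1/4 = 3/4
!!Q = !3/4 = 1/4
P -> P = 1/4 -> 1/4 = 1
Q || (P -> P) = 1/4 || 1 = 1
!!Q && (Q || (P -> P)) = 1/4 && 1 = 1/4
Q || Q = 1/4 || 1/4 = 1/4
(Q || Q) -> P = 1/4 -> 1/4 = 1
Q || P = 1/4 || 1/4 = 1/4
((Q || Q) -> P) || (Q || P) = 1 || 1/4 = 1
P && P = 1/4 && 1/4 = 1/4
P -> (P && P) = 1/4 -> 1/4 = 1
!(P -> (P && P)) = !1 = 0
(((Q || Q) -> P) || (Q || P)) -> !(P -> (P && P)) = 1 -> 0 = 0
(!!Q && (Q || (P -> P))) && ((((Q || Q) -> P) || (Q || P)) -> !(P -> (P && P))) = 1/4 && 0 = 0
(((P || (Q || P)) || (Q -> Q)) && ((!Q && (P && Q)) && (P -> Q))) -> ((!!Q && (Q || (P -> P))) && ((((Q || Q) -> P) || (Q || P)) -> !(P -> (P && P)))) = 1/4 -> 0 = 3/4

3/4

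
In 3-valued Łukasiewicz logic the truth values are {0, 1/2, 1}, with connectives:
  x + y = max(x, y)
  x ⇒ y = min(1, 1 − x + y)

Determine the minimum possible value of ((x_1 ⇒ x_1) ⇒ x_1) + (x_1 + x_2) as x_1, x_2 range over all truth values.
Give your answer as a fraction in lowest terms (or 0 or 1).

0

Take x_1 = 0, x_2 = 0:
x_1 ⇒ x_1 = 0 ⇒ 0 = 1
(x_1 ⇒ x_1) ⇒ x_1 = 1 ⇒ 0 = 0
x_1 + x_2 = 0 + 0 = 0
((x_1 ⇒ x_1) ⇒ x_1) + (x_1 + x_2) = 0 + 0 = 0
No assignment yields a value below 0, so this is the minimum.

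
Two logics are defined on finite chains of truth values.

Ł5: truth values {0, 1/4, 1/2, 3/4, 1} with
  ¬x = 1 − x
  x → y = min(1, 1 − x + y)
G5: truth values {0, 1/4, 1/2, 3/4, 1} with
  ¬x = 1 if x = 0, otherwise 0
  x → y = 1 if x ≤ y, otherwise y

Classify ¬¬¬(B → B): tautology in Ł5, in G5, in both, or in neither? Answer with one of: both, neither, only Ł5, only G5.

neither

In Ł5: at B = 0 the value is 0 — not a tautology.
In G5: at B = 0 the value is 0 — not a tautology.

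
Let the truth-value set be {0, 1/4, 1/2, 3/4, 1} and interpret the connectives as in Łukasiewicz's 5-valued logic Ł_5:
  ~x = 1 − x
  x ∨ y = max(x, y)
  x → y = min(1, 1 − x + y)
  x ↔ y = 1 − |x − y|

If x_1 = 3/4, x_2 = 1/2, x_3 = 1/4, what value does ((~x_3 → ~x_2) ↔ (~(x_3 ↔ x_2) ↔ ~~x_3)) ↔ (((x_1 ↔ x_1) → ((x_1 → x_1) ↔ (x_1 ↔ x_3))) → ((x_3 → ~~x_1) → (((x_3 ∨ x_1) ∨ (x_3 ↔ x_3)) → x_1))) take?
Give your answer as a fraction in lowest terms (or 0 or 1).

3/4

~x_3 = ~1/4 = 3/4
~x_2 = ~1/2 = 1/2
~x_3 → ~x_2 = 3/4 → 1/2 = 3/4
x_3 ↔ x_2 = 1/4 ↔ 1/2 = 3/4
~(x_3 ↔ x_2) = ~3/4 = 1/4
~x_3 = ~1/4 = 3/4
~~x_3 = ~3/4 = 1/4
~(x_3 ↔ x_2) ↔ ~~x_3 = 1/4 ↔ 1/4 = 1
(~x_3 → ~x_2) ↔ (~(x_3 ↔ x_2) ↔ ~~x_3) = 3/4 ↔ 1 = 3/4
x_1 ↔ x_1 = 3/4 ↔ 3/4 = 1
x_1 → x_1 = 3/4 → 3/4 = 1
x_1 ↔ x_3 = 3/4 ↔ 1/4 = 1/2
(x_1 → x_1) ↔ (x_1 ↔ x_3) = 1 ↔ 1/2 = 1/2
(x_1 ↔ x_1) → ((x_1 → x_1) ↔ (x_1 ↔ x_3)) = 1 → 1/2 = 1/2
~x_1 = ~3/4 = 1/4
~~x_1 = ~1/4 = 3/4
x_3 → ~~x_1 = 1/4 → 3/4 = 1
x_3 ∨ x_1 = 1/4 ∨ 3/4 = 3/4
x_3 ↔ x_3 = 1/4 ↔ 1/4 = 1
(x_3 ∨ x_1) ∨ (x_3 ↔ x_3) = 3/4 ∨ 1 = 1
((x_3 ∨ x_1) ∨ (x_3 ↔ x_3)) → x_1 = 1 → 3/4 = 3/4
(x_3 → ~~x_1) → (((x_3 ∨ x_1) ∨ (x_3 ↔ x_3)) → x_1) = 1 → 3/4 = 3/4
((x_1 ↔ x_1) → ((x_1 → x_1) ↔ (x_1 ↔ x_3))) → ((x_3 → ~~x_1) → (((x_3 ∨ x_1) ∨ (x_3 ↔ x_3)) → x_1)) = 1/2 → 3/4 = 1
((~x_3 → ~x_2) ↔ (~(x_3 ↔ x_2) ↔ ~~x_3)) ↔ (((x_1 ↔ x_1) → ((x_1 → x_1) ↔ (x_1 ↔ x_3))) → ((x_3 → ~~x_1) → (((x_3 ∨ x_1) ∨ (x_3 ↔ x_3)) → x_1))) = 3/4 ↔ 1 = 3/4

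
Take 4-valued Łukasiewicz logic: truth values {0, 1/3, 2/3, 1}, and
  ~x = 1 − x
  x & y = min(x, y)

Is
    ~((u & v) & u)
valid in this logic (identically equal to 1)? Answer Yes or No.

No

Counterexample: take u = 1/3, v = 1/3.
u & v = 1/3 & 1/3 = 1/3
(u & v) & u = 1/3 & 1/3 = 1/3
~((u & v) & u) = ~1/3 = 2/3
This gives 2/3 ≠ 1.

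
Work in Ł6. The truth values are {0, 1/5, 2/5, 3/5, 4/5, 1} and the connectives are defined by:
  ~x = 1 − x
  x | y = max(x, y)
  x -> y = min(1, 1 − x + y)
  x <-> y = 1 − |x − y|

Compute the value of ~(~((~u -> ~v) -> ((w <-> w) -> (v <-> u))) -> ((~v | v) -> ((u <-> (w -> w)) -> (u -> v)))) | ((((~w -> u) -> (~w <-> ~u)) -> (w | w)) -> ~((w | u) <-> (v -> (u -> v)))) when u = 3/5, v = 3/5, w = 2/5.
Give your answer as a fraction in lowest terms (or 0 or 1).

4/5

~u = ~3/5 = 2/5
~v = ~3/5 = 2/5
~u -> ~v = 2/5 -> 2/5 = 1
w <-> w = 2/5 <-> 2/5 = 1
v <-> u = 3/5 <-> 3/5 = 1
(w <-> w) -> (v <-> u) = 1 -> 1 = 1
(~u -> ~v) -> ((w <-> w) -> (v <-> u)) = 1 -> 1 = 1
~((~u -> ~v) -> ((w <-> w) -> (v <-> u))) = ~1 = 0
~v = ~3/5 = 2/5
~v | v = 2/5 | 3/5 = 3/5
w -> w = 2/5 -> 2/5 = 1
u <-> (w -> w) = 3/5 <-> 1 = 3/5
u -> v = 3/5 -> 3/5 = 1
(u <-> (w -> w)) -> (u -> v) = 3/5 -> 1 = 1
(~v | v) -> ((u <-> (w -> w)) -> (u -> v)) = 3/5 -> 1 = 1
~((~u -> ~v) -> ((w <-> w) -> (v <-> u))) -> ((~v | v) -> ((u <-> (w -> w)) -> (u -> v))) = 0 -> 1 = 1
~(~((~u -> ~v) -> ((w <-> w) -> (v <-> u))) -> ((~v | v) -> ((u <-> (w -> w)) -> (u -> v)))) = ~1 = 0
~w = ~2/5 = 3/5
~w -> u = 3/5 -> 3/5 = 1
~w = ~2/5 = 3/5
~u = ~3/5 = 2/5
~w <-> ~u = 3/5 <-> 2/5 = 4/5
(~w -> u) -> (~w <-> ~u) = 1 -> 4/5 = 4/5
w | w = 2/5 | 2/5 = 2/5
((~w -> u) -> (~w <-> ~u)) -> (w | w) = 4/5 -> 2/5 = 3/5
w | u = 2/5 | 3/5 = 3/5
u -> v = 3/5 -> 3/5 = 1
v -> (u -> v) = 3/5 -> 1 = 1
(w | u) <-> (v -> (u -> v)) = 3/5 <-> 1 = 3/5
~((w | u) <-> (v -> (u -> v))) = ~3/5 = 2/5
(((~w -> u) -> (~w <-> ~u)) -> (w | w)) -> ~((w | u) <-> (v -> (u -> v))) = 3/5 -> 2/5 = 4/5
~(~((~u -> ~v) -> ((w <-> w) -> (v <-> u))) -> ((~v | v) -> ((u <-> (w -> w)) -> (u -> v)))) | ((((~w -> u) -> (~w <-> ~u)) -> (w | w)) -> ~((w | u) <-> (v -> (u -> v)))) = 0 | 4/5 = 4/5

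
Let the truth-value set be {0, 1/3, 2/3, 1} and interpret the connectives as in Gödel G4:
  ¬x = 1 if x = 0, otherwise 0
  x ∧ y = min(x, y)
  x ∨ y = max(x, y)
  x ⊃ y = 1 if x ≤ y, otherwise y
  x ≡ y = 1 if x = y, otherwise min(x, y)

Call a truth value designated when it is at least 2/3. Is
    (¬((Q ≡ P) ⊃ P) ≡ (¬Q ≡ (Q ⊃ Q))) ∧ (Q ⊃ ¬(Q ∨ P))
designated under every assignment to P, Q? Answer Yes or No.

Counterexample: take P = 0, Q = 1/3.
Q ≡ P = 1/3 ≡ 0 = 0
(Q ≡ P) ⊃ P = 0 ⊃ 0 = 1
¬((Q ≡ P) ⊃ P) = ¬1 = 0
¬Q = ¬1/3 = 0
Q ⊃ Q = 1/3 ⊃ 1/3 = 1
¬Q ≡ (Q ⊃ Q) = 0 ≡ 1 = 0
¬((Q ≡ P) ⊃ P) ≡ (¬Q ≡ (Q ⊃ Q)) = 0 ≡ 0 = 1
Q ∨ P = 1/3 ∨ 0 = 1/3
¬(Q ∨ P) = ¬1/3 = 0
Q ⊃ ¬(Q ∨ P) = 1/3 ⊃ 0 = 0
(¬((Q ≡ P) ⊃ P) ≡ (¬Q ≡ (Q ⊃ Q))) ∧ (Q ⊃ ¬(Q ∨ P)) = 1 ∧ 0 = 0
This gives 0, which is below 2/3.

No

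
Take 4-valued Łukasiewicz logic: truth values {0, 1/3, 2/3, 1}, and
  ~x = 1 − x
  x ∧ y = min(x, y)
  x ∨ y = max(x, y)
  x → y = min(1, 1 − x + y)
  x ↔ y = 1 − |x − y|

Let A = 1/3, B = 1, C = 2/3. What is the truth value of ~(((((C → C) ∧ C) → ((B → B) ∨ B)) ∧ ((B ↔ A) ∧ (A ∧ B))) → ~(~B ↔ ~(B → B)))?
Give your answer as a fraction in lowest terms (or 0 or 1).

1/3

C → C = 2/3 → 2/3 = 1
(C → C) ∧ C = 1 ∧ 2/3 = 2/3
B → B = 1 → 1 = 1
(B → B) ∨ B = 1 ∨ 1 = 1
((C → C) ∧ C) → ((B → B) ∨ B) = 2/3 → 1 = 1
B ↔ A = 1 ↔ 1/3 = 1/3
A ∧ B = 1/3 ∧ 1 = 1/3
(B ↔ A) ∧ (A ∧ B) = 1/3 ∧ 1/3 = 1/3
(((C → C) ∧ C) → ((B → B) ∨ B)) ∧ ((B ↔ A) ∧ (A ∧ B)) = 1 ∧ 1/3 = 1/3
~B = ~1 = 0
B → B = 1 → 1 = 1
~(B → B) = ~1 = 0
~B ↔ ~(B → B) = 0 ↔ 0 = 1
~(~B ↔ ~(B → B)) = ~1 = 0
((((C → C) ∧ C) → ((B → B) ∨ B)) ∧ ((B ↔ A) ∧ (A ∧ B))) → ~(~B ↔ ~(B → B)) = 1/3 → 0 = 2/3
~(((((C → C) ∧ C) → ((B → B) ∨ B)) ∧ ((B ↔ A) ∧ (A ∧ B))) → ~(~B ↔ ~(B → B))) = ~2/3 = 1/3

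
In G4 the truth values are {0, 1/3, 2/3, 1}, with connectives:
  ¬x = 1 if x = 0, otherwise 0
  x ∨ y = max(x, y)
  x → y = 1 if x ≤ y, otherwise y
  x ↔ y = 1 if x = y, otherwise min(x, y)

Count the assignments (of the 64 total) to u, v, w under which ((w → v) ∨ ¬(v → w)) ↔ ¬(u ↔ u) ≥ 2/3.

12

value 1: 12 assignments (counts)
value 0: 52 assignments
So 12 of the 64 assignments meet the threshold.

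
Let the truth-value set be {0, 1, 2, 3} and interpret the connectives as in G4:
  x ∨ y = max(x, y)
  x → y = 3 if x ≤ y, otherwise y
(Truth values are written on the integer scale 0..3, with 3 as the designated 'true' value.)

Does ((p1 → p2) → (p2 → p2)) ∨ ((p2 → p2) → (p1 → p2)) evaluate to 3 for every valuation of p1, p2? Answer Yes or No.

p1 = 0, p2 = 0 ↦ 3
p1 = 0, p2 = 1 ↦ 3
p1 = 0, p2 = 2 ↦ 3
p1 = 0, p2 = 3 ↦ 3
p1 = 1, p2 = 0 ↦ 3
p1 = 1, p2 = 1 ↦ 3
p1 = 1, p2 = 2 ↦ 3
p1 = 1, p2 = 3 ↦ 3
p1 = 2, p2 = 0 ↦ 3
p1 = 2, p2 = 1 ↦ 3
p1 = 2, p2 = 2 ↦ 3
p1 = 2, p2 = 3 ↦ 3
p1 = 3, p2 = 0 ↦ 3
p1 = 3, p2 = 1 ↦ 3
p1 = 3, p2 = 2 ↦ 3
p1 = 3, p2 = 3 ↦ 3
Every assignment gives a value ≥ 3.

Yes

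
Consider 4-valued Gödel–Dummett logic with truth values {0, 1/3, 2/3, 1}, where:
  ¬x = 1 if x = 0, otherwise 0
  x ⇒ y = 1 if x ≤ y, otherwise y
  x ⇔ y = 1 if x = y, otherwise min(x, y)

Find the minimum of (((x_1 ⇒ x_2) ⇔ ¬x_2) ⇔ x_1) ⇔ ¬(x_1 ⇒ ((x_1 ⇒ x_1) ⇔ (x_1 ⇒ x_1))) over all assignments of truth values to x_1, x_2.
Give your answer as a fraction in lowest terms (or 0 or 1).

Take x_1 = 0, x_2 = 1/3:
x_1 ⇒ x_2 = 0 ⇒ 1/3 = 1
¬x_2 = ¬1/3 = 0
(x_1 ⇒ x_2) ⇔ ¬x_2 = 1 ⇔ 0 = 0
((x_1 ⇒ x_2) ⇔ ¬x_2) ⇔ x_1 = 0 ⇔ 0 = 1
x_1 ⇒ x_1 = 0 ⇒ 0 = 1
x_1 ⇒ x_1 = 0 ⇒ 0 = 1
(x_1 ⇒ x_1) ⇔ (x_1 ⇒ x_1) = 1 ⇔ 1 = 1
x_1 ⇒ ((x_1 ⇒ x_1) ⇔ (x_1 ⇒ x_1)) = 0 ⇒ 1 = 1
¬(x_1 ⇒ ((x_1 ⇒ x_1) ⇔ (x_1 ⇒ x_1))) = ¬1 = 0
(((x_1 ⇒ x_2) ⇔ ¬x_2) ⇔ x_1) ⇔ ¬(x_1 ⇒ ((x_1 ⇒ x_1) ⇔ (x_1 ⇒ x_1))) = 1 ⇔ 0 = 0
No assignment yields a value below 0, so this is the minimum.

0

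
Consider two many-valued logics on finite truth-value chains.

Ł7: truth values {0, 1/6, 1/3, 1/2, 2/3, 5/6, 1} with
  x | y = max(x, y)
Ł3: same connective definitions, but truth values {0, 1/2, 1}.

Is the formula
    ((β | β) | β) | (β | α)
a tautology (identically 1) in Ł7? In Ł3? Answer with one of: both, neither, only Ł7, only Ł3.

In Ł7: at α = 0, β = 0 the value is 0 — not a tautology.
In Ł3: at α = 0, β = 0 the value is 0 — not a tautology.

neither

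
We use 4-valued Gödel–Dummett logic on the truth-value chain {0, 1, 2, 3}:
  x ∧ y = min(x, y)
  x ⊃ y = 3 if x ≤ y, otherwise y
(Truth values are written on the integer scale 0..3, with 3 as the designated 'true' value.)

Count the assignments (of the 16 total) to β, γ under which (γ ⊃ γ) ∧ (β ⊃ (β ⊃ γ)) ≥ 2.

β = 0, γ = 0 ↦ 3  ≥
β = 0, γ = 1 ↦ 3  ≥
β = 0, γ = 2 ↦ 3  ≥
β = 0, γ = 3 ↦ 3  ≥
β = 1, γ = 0 ↦ 0  <
β = 1, γ = 1 ↦ 3  ≥
β = 1, γ = 2 ↦ 3  ≥
β = 1, γ = 3 ↦ 3  ≥
β = 2, γ = 0 ↦ 0  <
β = 2, γ = 1 ↦ 1  <
β = 2, γ = 2 ↦ 3  ≥
β = 2, γ = 3 ↦ 3  ≥
β = 3, γ = 0 ↦ 0  <
β = 3, γ = 1 ↦ 1  <
β = 3, γ = 2 ↦ 2  ≥
β = 3, γ = 3 ↦ 3  ≥
So 11 of the 16 assignments meet the threshold.

11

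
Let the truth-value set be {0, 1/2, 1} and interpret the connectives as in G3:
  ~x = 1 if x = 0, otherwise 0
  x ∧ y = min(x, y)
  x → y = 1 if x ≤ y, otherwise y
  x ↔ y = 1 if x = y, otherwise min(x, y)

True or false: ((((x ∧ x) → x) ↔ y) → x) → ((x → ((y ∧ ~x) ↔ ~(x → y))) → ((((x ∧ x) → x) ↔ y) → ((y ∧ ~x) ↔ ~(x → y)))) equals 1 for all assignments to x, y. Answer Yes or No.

x = 0, y = 0 ↦ 1
x = 0, y = 1/2 ↦ 1
x = 0, y = 1 ↦ 1
x = 1/2, y = 0 ↦ 1
x = 1/2, y = 1/2 ↦ 1
x = 1/2, y = 1 ↦ 1
x = 1, y = 0 ↦ 1
x = 1, y = 1/2 ↦ 1
x = 1, y = 1 ↦ 1
Every assignment gives a value ≥ 1.

Yes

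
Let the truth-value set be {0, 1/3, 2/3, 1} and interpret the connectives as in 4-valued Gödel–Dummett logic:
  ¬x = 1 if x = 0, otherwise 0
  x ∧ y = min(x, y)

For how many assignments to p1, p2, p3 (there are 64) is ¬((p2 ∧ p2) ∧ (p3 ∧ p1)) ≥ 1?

37

value 1: 37 assignments (counts)
value 0: 27 assignments
So 37 of the 64 assignments meet the threshold.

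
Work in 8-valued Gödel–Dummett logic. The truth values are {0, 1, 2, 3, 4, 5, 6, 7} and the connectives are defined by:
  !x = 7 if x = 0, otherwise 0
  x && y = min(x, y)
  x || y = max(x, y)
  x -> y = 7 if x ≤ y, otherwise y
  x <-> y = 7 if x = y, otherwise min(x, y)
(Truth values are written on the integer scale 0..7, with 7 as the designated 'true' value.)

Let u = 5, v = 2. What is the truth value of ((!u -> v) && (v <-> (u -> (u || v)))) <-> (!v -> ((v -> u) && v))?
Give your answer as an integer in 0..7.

!u = !5 = 0
!u -> v = 0 -> 2 = 7
u || v = 5 || 2 = 5
u -> (u || v) = 5 -> 5 = 7
v <-> (u -> (u || v)) = 2 <-> 7 = 2
(!u -> v) && (v <-> (u -> (u || v))) = 7 && 2 = 2
!v = !2 = 0
v -> u = 2 -> 5 = 7
(v -> u) && v = 7 && 2 = 2
!v -> ((v -> u) && v) = 0 -> 2 = 7
((!u -> v) && (v <-> (u -> (u || v)))) <-> (!v -> ((v -> u) && v)) = 2 <-> 7 = 2

2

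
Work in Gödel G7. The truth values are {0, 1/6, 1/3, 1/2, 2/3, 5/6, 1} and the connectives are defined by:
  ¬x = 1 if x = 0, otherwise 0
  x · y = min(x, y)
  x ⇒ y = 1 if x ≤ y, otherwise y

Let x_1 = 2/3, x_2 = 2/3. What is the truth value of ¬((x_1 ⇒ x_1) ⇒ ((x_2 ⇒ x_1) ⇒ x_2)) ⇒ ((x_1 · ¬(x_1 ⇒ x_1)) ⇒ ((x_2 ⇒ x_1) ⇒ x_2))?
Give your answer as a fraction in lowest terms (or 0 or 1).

1

x_1 ⇒ x_1 = 2/3 ⇒ 2/3 = 1
x_2 ⇒ x_1 = 2/3 ⇒ 2/3 = 1
(x_2 ⇒ x_1) ⇒ x_2 = 1 ⇒ 2/3 = 2/3
(x_1 ⇒ x_1) ⇒ ((x_2 ⇒ x_1) ⇒ x_2) = 1 ⇒ 2/3 = 2/3
¬((x_1 ⇒ x_1) ⇒ ((x_2 ⇒ x_1) ⇒ x_2)) = ¬2/3 = 0
x_1 ⇒ x_1 = 2/3 ⇒ 2/3 = 1
¬(x_1 ⇒ x_1) = ¬1 = 0
x_1 · ¬(x_1 ⇒ x_1) = 2/3 · 0 = 0
x_2 ⇒ x_1 = 2/3 ⇒ 2/3 = 1
(x_2 ⇒ x_1) ⇒ x_2 = 1 ⇒ 2/3 = 2/3
(x_1 · ¬(x_1 ⇒ x_1)) ⇒ ((x_2 ⇒ x_1) ⇒ x_2) = 0 ⇒ 2/3 = 1
¬((x_1 ⇒ x_1) ⇒ ((x_2 ⇒ x_1) ⇒ x_2)) ⇒ ((x_1 · ¬(x_1 ⇒ x_1)) ⇒ ((x_2 ⇒ x_1) ⇒ x_2)) = 0 ⇒ 1 = 1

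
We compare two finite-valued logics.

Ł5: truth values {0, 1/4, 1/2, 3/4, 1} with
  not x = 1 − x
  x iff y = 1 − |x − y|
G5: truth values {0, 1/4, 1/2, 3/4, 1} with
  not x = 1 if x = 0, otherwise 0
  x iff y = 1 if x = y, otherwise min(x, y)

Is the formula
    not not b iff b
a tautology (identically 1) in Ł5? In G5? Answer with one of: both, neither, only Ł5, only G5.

only Ł5

In Ł5: every assignment gives 1 — tautology.
In G5: at b = 1/4 the value is 1/4 — not a tautology.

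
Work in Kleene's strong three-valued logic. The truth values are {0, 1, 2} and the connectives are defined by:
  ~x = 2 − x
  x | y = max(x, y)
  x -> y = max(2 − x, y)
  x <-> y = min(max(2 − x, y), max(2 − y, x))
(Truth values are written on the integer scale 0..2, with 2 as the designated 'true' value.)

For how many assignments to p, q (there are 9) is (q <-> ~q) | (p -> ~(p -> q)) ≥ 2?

p = 0, q = 0 ↦ 2  ≥
p = 0, q = 1 ↦ 2  ≥
p = 0, q = 2 ↦ 2  ≥
p = 1, q = 0 ↦ 1  <
p = 1, q = 1 ↦ 1  <
p = 1, q = 2 ↦ 1  <
p = 2, q = 0 ↦ 2  ≥
p = 2, q = 1 ↦ 1  <
p = 2, q = 2 ↦ 0  <
So 4 of the 9 assignments meet the threshold.

4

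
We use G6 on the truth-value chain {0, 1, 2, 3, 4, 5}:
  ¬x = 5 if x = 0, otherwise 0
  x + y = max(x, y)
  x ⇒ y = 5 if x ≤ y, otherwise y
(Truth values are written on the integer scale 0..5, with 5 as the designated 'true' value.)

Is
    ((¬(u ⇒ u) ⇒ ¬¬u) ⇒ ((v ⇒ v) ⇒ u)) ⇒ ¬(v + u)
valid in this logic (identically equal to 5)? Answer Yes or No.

No

Counterexample: take u = 1, v = 0.
u ⇒ u = 1 ⇒ 1 = 5
¬(u ⇒ u) = ¬5 = 0
¬u = ¬1 = 0
¬¬u = ¬0 = 5
¬(u ⇒ u) ⇒ ¬¬u = 0 ⇒ 5 = 5
v ⇒ v = 0 ⇒ 0 = 5
(v ⇒ v) ⇒ u = 5 ⇒ 1 = 1
(¬(u ⇒ u) ⇒ ¬¬u) ⇒ ((v ⇒ v) ⇒ u) = 5 ⇒ 1 = 1
v + u = 0 + 1 = 1
¬(v + u) = ¬1 = 0
((¬(u ⇒ u) ⇒ ¬¬u) ⇒ ((v ⇒ v) ⇒ u)) ⇒ ¬(v + u) = 1 ⇒ 0 = 0
This gives 0 ≠ 5.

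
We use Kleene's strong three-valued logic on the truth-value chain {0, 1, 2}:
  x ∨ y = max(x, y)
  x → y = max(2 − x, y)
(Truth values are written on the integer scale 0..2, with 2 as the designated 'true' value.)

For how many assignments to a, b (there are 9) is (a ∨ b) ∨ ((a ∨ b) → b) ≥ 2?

a = 0, b = 0 ↦ 2  ≥
a = 0, b = 1 ↦ 1  <
a = 0, b = 2 ↦ 2  ≥
a = 1, b = 0 ↦ 1  <
a = 1, b = 1 ↦ 1  <
a = 1, b = 2 ↦ 2  ≥
a = 2, b = 0 ↦ 2  ≥
a = 2, b = 1 ↦ 2  ≥
a = 2, b = 2 ↦ 2  ≥
So 6 of the 9 assignments meet the threshold.

6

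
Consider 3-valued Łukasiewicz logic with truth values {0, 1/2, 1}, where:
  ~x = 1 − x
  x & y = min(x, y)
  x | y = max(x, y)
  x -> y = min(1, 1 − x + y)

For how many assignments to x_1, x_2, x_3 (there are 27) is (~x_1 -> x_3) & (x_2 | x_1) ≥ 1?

value 1: 12 assignments (counts)
value 1/2: 10 assignments
value 0: 5 assignments
So 12 of the 27 assignments meet the threshold.

12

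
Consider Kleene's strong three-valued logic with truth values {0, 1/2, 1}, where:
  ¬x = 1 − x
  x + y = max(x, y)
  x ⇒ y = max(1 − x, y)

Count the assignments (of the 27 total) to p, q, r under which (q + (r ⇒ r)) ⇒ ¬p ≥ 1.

value 1: 9 assignments (counts)
value 1/2: 11 assignments
value 0: 7 assignments
So 9 of the 27 assignments meet the threshold.

9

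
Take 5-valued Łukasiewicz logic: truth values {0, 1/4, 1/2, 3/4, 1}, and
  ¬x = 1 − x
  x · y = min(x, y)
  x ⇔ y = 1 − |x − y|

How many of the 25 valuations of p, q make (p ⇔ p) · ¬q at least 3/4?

10

value 1: 5 assignments (counts)
value 3/4: 5 assignments (counts)
value 1/2: 5 assignments
value 1/4: 5 assignments
value 0: 5 assignments
So 10 of the 25 assignments meet the threshold.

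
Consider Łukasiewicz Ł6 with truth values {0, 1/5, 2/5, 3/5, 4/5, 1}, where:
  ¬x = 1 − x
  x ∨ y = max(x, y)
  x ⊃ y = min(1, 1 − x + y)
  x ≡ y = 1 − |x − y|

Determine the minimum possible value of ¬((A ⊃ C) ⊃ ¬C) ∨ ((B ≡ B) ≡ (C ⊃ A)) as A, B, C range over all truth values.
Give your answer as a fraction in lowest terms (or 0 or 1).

3/5

Take A = 0, B = 0, C = 2/5:
A ⊃ C = 0 ⊃ 2/5 = 1
¬C = ¬2/5 = 3/5
(A ⊃ C) ⊃ ¬C = 1 ⊃ 3/5 = 3/5
¬((A ⊃ C) ⊃ ¬C) = ¬3/5 = 2/5
B ≡ B = 0 ≡ 0 = 1
C ⊃ A = 2/5 ⊃ 0 = 3/5
(B ≡ B) ≡ (C ⊃ A) = 1 ≡ 3/5 = 3/5
¬((A ⊃ C) ⊃ ¬C) ∨ ((B ≡ B) ≡ (C ⊃ A)) = 2/5 ∨ 3/5 = 3/5
No assignment yields a value below 3/5, so this is the minimum.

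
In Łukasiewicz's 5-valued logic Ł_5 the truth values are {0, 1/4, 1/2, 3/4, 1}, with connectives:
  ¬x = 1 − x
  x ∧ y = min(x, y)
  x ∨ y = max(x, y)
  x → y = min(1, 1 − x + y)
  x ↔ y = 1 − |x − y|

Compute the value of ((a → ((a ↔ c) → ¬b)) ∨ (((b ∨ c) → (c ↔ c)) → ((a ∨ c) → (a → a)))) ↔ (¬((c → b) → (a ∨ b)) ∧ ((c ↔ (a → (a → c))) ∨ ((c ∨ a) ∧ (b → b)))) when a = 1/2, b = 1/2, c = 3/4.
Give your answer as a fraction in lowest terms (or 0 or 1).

1/4

a ↔ c = 1/2 ↔ 3/4 = 3/4
¬b = ¬1/2 = 1/2
(a ↔ c) → ¬b = 3/4 → 1/2 = 3/4
a → ((a ↔ c) → ¬b) = 1/2 → 3/4 = 1
b ∨ c = 1/2 ∨ 3/4 = 3/4
c ↔ c = 3/4 ↔ 3/4 = 1
(b ∨ c) → (c ↔ c) = 3/4 → 1 = 1
a ∨ c = 1/2 ∨ 3/4 = 3/4
a → a = 1/2 → 1/2 = 1
(a ∨ c) → (a → a) = 3/4 → 1 = 1
((b ∨ c) → (c ↔ c)) → ((a ∨ c) → (a → a)) = 1 → 1 = 1
(a → ((a ↔ c) → ¬b)) ∨ (((b ∨ c) → (c ↔ c)) → ((a ∨ c) → (a → a))) = 1 ∨ 1 = 1
c → b = 3/4 → 1/2 = 3/4
a ∨ b = 1/2 ∨ 1/2 = 1/2
(c → b) → (a ∨ b) = 3/4 → 1/2 = 3/4
¬((c → b) → (a ∨ b)) = ¬3/4 = 1/4
a → c = 1/2 → 3/4 = 1
a → (a → c) = 1/2 → 1 = 1
c ↔ (a → (a → c)) = 3/4 ↔ 1 = 3/4
c ∨ a = 3/4 ∨ 1/2 = 3/4
b → b = 1/2 → 1/2 = 1
(c ∨ a) ∧ (b → b) = 3/4 ∧ 1 = 3/4
(c ↔ (a → (a → c))) ∨ ((c ∨ a) ∧ (b → b)) = 3/4 ∨ 3/4 = 3/4
¬((c → b) → (a ∨ b)) ∧ ((c ↔ (a → (a → c))) ∨ ((c ∨ a) ∧ (b → b))) = 1/4 ∧ 3/4 = 1/4
((a → ((a ↔ c) → ¬b)) ∨ (((b ∨ c) → (c ↔ c)) → ((a ∨ c) → (a → a)))) ↔ (¬((c → b) → (a ∨ b)) ∧ ((c ↔ (a → (a → c))) ∨ ((c ∨ a) ∧ (b → b)))) = 1 ↔ 1/4 = 1/4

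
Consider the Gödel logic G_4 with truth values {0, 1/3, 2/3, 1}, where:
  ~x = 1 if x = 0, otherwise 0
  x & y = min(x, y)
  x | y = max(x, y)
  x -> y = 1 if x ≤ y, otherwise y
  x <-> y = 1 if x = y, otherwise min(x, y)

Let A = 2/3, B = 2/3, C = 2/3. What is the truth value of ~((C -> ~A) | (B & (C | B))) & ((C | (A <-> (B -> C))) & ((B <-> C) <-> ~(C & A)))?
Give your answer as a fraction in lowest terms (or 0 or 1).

~A = ~2/3 = 0
C -> ~A = 2/3 -> 0 = 0
C | B = 2/3 | 2/3 = 2/3
B & (C | B) = 2/3 & 2/3 = 2/3
(C -> ~A) | (B & (C | B)) = 0 | 2/3 = 2/3
~((C -> ~A) | (B & (C | B))) = ~2/3 = 0
B -> C = 2/3 -> 2/3 = 1
A <-> (B -> C) = 2/3 <-> 1 = 2/3
C | (A <-> (B -> C)) = 2/3 | 2/3 = 2/3
B <-> C = 2/3 <-> 2/3 = 1
C & A = 2/3 & 2/3 = 2/3
~(C & A) = ~2/3 = 0
(B <-> C) <-> ~(C & A) = 1 <-> 0 = 0
(C | (A <-> (B -> C))) & ((B <-> C) <-> ~(C & A)) = 2/3 & 0 = 0
~((C -> ~A) | (B & (C | B))) & ((C | (A <-> (B -> C))) & ((B <-> C) <-> ~(C & A))) = 0 & 0 = 0

0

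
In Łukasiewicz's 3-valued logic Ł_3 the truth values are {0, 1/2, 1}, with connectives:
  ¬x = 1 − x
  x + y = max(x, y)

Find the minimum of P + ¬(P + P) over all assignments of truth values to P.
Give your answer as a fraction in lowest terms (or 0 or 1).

1/2

Take P = 1/2:
P + P = 1/2 + 1/2 = 1/2
¬(P + P) = ¬1/2 = 1/2
P + ¬(P + P) = 1/2 + 1/2 = 1/2
No assignment yields a value below 1/2, so this is the minimum.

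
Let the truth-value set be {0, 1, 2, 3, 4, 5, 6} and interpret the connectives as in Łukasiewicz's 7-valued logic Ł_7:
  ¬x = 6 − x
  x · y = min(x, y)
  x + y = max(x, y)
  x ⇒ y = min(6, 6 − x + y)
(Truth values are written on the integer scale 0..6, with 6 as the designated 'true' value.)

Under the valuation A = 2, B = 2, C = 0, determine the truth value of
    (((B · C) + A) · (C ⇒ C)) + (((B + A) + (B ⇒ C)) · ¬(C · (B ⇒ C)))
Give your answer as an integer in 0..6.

B · C = 2 · 0 = 0
(B · C) + A = 0 + 2 = 2
C ⇒ C = 0 ⇒ 0 = 6
((B · C) + A) · (C ⇒ C) = 2 · 6 = 2
B + A = 2 + 2 = 2
B ⇒ C = 2 ⇒ 0 = 4
(B + A) + (B ⇒ C) = 2 + 4 = 4
B ⇒ C = 2 ⇒ 0 = 4
C · (B ⇒ C) = 0 · 4 = 0
¬(C · (B ⇒ C)) = ¬0 = 6
((B + A) + (B ⇒ C)) · ¬(C · (B ⇒ C)) = 4 · 6 = 4
(((B · C) + A) · (C ⇒ C)) + (((B + A) + (B ⇒ C)) · ¬(C · (B ⇒ C))) = 2 + 4 = 4

4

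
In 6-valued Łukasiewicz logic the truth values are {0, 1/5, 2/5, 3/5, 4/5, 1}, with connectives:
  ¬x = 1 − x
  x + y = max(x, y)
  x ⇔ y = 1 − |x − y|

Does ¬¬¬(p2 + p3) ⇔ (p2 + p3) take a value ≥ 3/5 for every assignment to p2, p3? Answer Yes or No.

Counterexample: take p2 = 0, p3 = 0.
p2 + p3 = 0 + 0 = 0
¬(p2 + p3) = ¬0 = 1
¬¬(p2 + p3) = ¬1 = 0
¬¬¬(p2 + p3) = ¬0 = 1
p2 + p3 = 0 + 0 = 0
¬¬¬(p2 + p3) ⇔ (p2 + p3) = 1 ⇔ 0 = 0
This gives 0, which is below 3/5.

No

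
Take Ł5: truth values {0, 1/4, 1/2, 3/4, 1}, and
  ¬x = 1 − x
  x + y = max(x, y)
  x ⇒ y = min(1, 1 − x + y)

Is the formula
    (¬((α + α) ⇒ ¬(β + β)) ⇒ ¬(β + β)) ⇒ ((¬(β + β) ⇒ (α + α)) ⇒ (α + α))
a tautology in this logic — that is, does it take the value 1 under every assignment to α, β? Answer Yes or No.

Counterexample: take α = 0, β = 1/4.
α + α = 0 + 0 = 0
β + β = 1/4 + 1/4 = 1/4
¬(β + β) = ¬1/4 = 3/4
(α + α) ⇒ ¬(β + β) = 0 ⇒ 3/4 = 1
¬((α + α) ⇒ ¬(β + β)) = ¬1 = 0
¬((α + α) ⇒ ¬(β + β)) ⇒ ¬(β + β) = 0 ⇒ 3/4 = 1
β + β = 1/4 + 1/4 = 1/4
¬(β + β) = ¬1/4 = 3/4
α + α = 0 + 0 = 0
¬(β + β) ⇒ (α + α) = 3/4 ⇒ 0 = 1/4
α + α = 0 + 0 = 0
(¬(β + β) ⇒ (α + α)) ⇒ (α + α) = 1/4 ⇒ 0 = 3/4
(¬((α + α) ⇒ ¬(β + β)) ⇒ ¬(β + β)) ⇒ ((¬(β + β) ⇒ (α + α)) ⇒ (α + α)) = 1 ⇒ 3/4 = 3/4
This gives 3/4 ≠ 1.

No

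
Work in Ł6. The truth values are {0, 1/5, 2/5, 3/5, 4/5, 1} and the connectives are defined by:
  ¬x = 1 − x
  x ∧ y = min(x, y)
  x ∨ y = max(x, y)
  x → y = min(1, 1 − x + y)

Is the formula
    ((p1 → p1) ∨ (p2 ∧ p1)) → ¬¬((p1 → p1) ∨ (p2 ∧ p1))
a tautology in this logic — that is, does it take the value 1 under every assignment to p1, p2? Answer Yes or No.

At p1 = 0, p2 = 4/5, for instance:
p1 → p1 = 0 → 0 = 1
p2 ∧ p1 = 4/5 ∧ 0 = 0
(p1 → p1) ∨ (p2 ∧ p1) = 1 ∨ 0 = 1
¬((p1 → p1) ∨ (p2 ∧ p1)) = ¬1 = 0
¬¬((p1 → p1) ∨ (p2 ∧ p1)) = ¬0 = 1
((p1 → p1) ∨ (p2 ∧ p1)) → ¬¬((p1 → p1) ∨ (p2 ∧ p1)) = 1 → 1 = 1
and checking the remaining 35 assignments likewise gives ≥ 1 in every case.

Yes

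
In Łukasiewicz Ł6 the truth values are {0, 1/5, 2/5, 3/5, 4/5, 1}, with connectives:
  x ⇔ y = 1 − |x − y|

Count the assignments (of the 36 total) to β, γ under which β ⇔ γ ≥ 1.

value 1: 6 assignments (counts)
value 4/5: 10 assignments
value 3/5: 8 assignments
value 2/5: 6 assignments
value 1/5: 4 assignments
value 0: 2 assignments
So 6 of the 36 assignments meet the threshold.

6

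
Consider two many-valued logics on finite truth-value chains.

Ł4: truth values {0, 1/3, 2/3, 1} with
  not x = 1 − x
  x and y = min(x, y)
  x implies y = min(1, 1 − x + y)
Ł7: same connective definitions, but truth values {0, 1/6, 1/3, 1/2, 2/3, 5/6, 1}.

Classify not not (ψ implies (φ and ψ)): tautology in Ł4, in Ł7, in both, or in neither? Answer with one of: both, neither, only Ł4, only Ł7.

In Ł4: at φ = 0, ψ = 1/3 the value is 2/3 — not a tautology.
In Ł7: at φ = 0, ψ = 1/6 the value is 5/6 — not a tautology.

neither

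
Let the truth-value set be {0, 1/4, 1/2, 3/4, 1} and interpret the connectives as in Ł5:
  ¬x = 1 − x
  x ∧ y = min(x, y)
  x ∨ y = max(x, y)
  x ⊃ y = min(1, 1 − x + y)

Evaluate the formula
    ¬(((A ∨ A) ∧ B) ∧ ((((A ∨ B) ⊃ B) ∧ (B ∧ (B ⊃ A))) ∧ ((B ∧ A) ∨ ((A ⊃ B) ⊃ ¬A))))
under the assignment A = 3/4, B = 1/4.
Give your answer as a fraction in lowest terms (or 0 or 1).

3/4

A ∨ A = 3/4 ∨ 3/4 = 3/4
(A ∨ A) ∧ B = 3/4 ∧ 1/4 = 1/4
A ∨ B = 3/4 ∨ 1/4 = 3/4
(A ∨ B) ⊃ B = 3/4 ⊃ 1/4 = 1/2
B ⊃ A = 1/4 ⊃ 3/4 = 1
B ∧ (B ⊃ A) = 1/4 ∧ 1 = 1/4
((A ∨ B) ⊃ B) ∧ (B ∧ (B ⊃ A)) = 1/2 ∧ 1/4 = 1/4
B ∧ A = 1/4 ∧ 3/4 = 1/4
A ⊃ B = 3/4 ⊃ 1/4 = 1/2
¬A = ¬3/4 = 1/4
(A ⊃ B) ⊃ ¬A = 1/2 ⊃ 1/4 = 3/4
(B ∧ A) ∨ ((A ⊃ B) ⊃ ¬A) = 1/4 ∨ 3/4 = 3/4
(((A ∨ B) ⊃ B) ∧ (B ∧ (B ⊃ A))) ∧ ((B ∧ A) ∨ ((A ⊃ B) ⊃ ¬A)) = 1/4 ∧ 3/4 = 1/4
((A ∨ A) ∧ B) ∧ ((((A ∨ B) ⊃ B) ∧ (B ∧ (B ⊃ A))) ∧ ((B ∧ A) ∨ ((A ⊃ B) ⊃ ¬A))) = 1/4 ∧ 1/4 = 1/4
¬(((A ∨ A) ∧ B) ∧ ((((A ∨ B) ⊃ B) ∧ (B ∧ (B ⊃ A))) ∧ ((B ∧ A) ∨ ((A ⊃ B) ⊃ ¬A)))) = ¬1/4 = 3/4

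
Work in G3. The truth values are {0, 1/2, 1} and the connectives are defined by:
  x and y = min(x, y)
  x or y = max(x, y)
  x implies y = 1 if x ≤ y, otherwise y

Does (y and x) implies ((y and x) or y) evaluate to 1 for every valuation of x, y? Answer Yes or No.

x = 0, y = 0 ↦ 1
x = 0, y = 1/2 ↦ 1
x = 0, y = 1 ↦ 1
x = 1/2, y = 0 ↦ 1
x = 1/2, y = 1/2 ↦ 1
x = 1/2, y = 1 ↦ 1
x = 1, y = 0 ↦ 1
x = 1, y = 1/2 ↦ 1
x = 1, y = 1 ↦ 1
Every assignment gives a value ≥ 1.

Yes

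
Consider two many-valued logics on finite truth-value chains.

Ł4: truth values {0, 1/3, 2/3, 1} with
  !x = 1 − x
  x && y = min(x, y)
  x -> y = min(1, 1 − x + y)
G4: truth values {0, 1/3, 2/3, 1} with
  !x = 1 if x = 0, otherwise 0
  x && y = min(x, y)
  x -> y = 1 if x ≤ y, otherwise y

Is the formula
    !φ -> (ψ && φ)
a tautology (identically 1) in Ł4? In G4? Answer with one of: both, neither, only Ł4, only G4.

In Ł4: at φ = 0, ψ = 0 the value is 0 — not a tautology.
In G4: at φ = 0, ψ = 0 the value is 0 — not a tautology.

neither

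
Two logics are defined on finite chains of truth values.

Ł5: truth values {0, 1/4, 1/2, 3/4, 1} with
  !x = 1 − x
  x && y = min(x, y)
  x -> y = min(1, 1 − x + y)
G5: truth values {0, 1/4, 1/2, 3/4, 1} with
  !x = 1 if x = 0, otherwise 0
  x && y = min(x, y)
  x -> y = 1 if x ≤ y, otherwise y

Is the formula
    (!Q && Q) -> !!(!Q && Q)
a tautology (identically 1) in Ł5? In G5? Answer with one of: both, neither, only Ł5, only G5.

both

In Ł5: every assignment gives 1 — tautology.
In G5: every assignment gives 1 — tautology.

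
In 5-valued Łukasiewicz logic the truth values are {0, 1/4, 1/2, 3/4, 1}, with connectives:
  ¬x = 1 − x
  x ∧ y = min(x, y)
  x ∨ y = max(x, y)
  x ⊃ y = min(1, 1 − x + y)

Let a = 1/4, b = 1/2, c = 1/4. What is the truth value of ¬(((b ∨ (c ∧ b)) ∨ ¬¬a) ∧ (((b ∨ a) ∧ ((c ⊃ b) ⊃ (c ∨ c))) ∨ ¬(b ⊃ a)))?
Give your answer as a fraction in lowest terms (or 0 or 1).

c ∧ b = 1/4 ∧ 1/2 = 1/4
b ∨ (c ∧ b) = 1/2 ∨ 1/4 = 1/2
¬a = ¬1/4 = 3/4
¬¬a = ¬3/4 = 1/4
(b ∨ (c ∧ b)) ∨ ¬¬a = 1/2 ∨ 1/4 = 1/2
b ∨ a = 1/2 ∨ 1/4 = 1/2
c ⊃ b = 1/4 ⊃ 1/2 = 1
c ∨ c = 1/4 ∨ 1/4 = 1/4
(c ⊃ b) ⊃ (c ∨ c) = 1 ⊃ 1/4 = 1/4
(b ∨ a) ∧ ((c ⊃ b) ⊃ (c ∨ c)) = 1/2 ∧ 1/4 = 1/4
b ⊃ a = 1/2 ⊃ 1/4 = 3/4
¬(b ⊃ a) = ¬3/4 = 1/4
((b ∨ a) ∧ ((c ⊃ b) ⊃ (c ∨ c))) ∨ ¬(b ⊃ a) = 1/4 ∨ 1/4 = 1/4
((b ∨ (c ∧ b)) ∨ ¬¬a) ∧ (((b ∨ a) ∧ ((c ⊃ b) ⊃ (c ∨ c))) ∨ ¬(b ⊃ a)) = 1/2 ∧ 1/4 = 1/4
¬(((b ∨ (c ∧ b)) ∨ ¬¬a) ∧ (((b ∨ a) ∧ ((c ⊃ b) ⊃ (c ∨ c))) ∨ ¬(b ⊃ a))) = ¬1/4 = 3/4

3/4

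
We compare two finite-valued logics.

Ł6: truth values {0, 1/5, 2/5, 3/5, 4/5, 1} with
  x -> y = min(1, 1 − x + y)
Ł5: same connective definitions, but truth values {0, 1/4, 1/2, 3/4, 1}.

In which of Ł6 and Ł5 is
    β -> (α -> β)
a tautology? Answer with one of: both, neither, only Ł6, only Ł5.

both

In Ł6: every assignment gives 1 — tautology.
In Ł5: every assignment gives 1 — tautology.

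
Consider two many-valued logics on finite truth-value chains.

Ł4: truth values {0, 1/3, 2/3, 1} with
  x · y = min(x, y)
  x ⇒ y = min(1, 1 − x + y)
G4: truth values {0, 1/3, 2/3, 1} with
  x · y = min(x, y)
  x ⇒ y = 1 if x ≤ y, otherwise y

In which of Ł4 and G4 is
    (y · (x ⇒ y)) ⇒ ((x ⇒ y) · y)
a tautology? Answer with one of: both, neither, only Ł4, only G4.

In Ł4: every assignment gives 1 — tautology.
In G4: every assignment gives 1 — tautology.

both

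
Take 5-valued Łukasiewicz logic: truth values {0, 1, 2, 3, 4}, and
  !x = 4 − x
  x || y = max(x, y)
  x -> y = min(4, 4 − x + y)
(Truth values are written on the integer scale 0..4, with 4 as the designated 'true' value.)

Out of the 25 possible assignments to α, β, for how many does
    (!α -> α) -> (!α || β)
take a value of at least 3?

16

value 4: 13 assignments (counts)
value 3: 3 assignments (counts)
value 2: 5 assignments
value 1: 3 assignments
value 0: 1 assignment
So 16 of the 25 assignments meet the threshold.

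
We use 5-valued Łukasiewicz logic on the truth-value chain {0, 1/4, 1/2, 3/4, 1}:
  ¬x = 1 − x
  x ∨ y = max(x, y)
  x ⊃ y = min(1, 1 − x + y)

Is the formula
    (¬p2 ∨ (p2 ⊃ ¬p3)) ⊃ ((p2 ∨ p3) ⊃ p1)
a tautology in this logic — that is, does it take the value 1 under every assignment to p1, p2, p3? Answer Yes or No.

Counterexample: take p1 = 0, p2 = 0, p3 = 1/4.
¬p2 = ¬0 = 1
¬p3 = ¬1/4 = 3/4
p2 ⊃ ¬p3 = 0 ⊃ 3/4 = 1
¬p2 ∨ (p2 ⊃ ¬p3) = 1 ∨ 1 = 1
p2 ∨ p3 = 0 ∨ 1/4 = 1/4
(p2 ∨ p3) ⊃ p1 = 1/4 ⊃ 0 = 3/4
(¬p2 ∨ (p2 ⊃ ¬p3)) ⊃ ((p2 ∨ p3) ⊃ p1) = 1 ⊃ 3/4 = 3/4
This gives 3/4 ≠ 1.

No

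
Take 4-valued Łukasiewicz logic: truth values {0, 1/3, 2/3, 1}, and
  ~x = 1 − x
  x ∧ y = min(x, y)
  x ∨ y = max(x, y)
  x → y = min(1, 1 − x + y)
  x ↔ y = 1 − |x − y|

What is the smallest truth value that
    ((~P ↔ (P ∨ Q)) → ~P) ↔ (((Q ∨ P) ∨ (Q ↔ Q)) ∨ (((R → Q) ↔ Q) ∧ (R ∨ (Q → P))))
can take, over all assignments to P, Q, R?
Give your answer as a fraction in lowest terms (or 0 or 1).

Take P = 1/3, Q = 2/3, R = 0:
~P = ~1/3 = 2/3
P ∨ Q = 1/3 ∨ 2/3 = 2/3
~P ↔ (P ∨ Q) = 2/3 ↔ 2/3 = 1
~P = ~1/3 = 2/3
(~P ↔ (P ∨ Q)) → ~P = 1 → 2/3 = 2/3
Q ∨ P = 2/3 ∨ 1/3 = 2/3
Q ↔ Q = 2/3 ↔ 2/3 = 1
(Q ∨ P) ∨ (Q ↔ Q) = 2/3 ∨ 1 = 1
R → Q = 0 → 2/3 = 1
(R → Q) ↔ Q = 1 ↔ 2/3 = 2/3
Q → P = 2/3 → 1/3 = 2/3
R ∨ (Q → P) = 0 ∨ 2/3 = 2/3
((R → Q) ↔ Q) ∧ (R ∨ (Q → P)) = 2/3 ∧ 2/3 = 2/3
((Q ∨ P) ∨ (Q ↔ Q)) ∨ (((R → Q) ↔ Q) ∧ (R ∨ (Q → P))) = 1 ∨ 2/3 = 1
((~P ↔ (P ∨ Q)) → ~P) ↔ (((Q ∨ P) ∨ (Q ↔ Q)) ∨ (((R → Q) ↔ Q) ∧ (R ∨ (Q → P)))) = 2/3 ↔ 1 = 2/3
No assignment yields a value below 2/3, so this is the minimum.

2/3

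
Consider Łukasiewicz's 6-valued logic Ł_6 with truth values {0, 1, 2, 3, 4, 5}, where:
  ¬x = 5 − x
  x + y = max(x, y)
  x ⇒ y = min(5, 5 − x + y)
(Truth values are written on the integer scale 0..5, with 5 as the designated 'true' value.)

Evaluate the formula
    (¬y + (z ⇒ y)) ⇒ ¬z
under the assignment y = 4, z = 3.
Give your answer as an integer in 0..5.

¬y = ¬4 = 1
z ⇒ y = 3 ⇒ 4 = 5
¬y + (z ⇒ y) = 1 + 5 = 5
¬z = ¬3 = 2
(¬y + (z ⇒ y)) ⇒ ¬z = 5 ⇒ 2 = 2

2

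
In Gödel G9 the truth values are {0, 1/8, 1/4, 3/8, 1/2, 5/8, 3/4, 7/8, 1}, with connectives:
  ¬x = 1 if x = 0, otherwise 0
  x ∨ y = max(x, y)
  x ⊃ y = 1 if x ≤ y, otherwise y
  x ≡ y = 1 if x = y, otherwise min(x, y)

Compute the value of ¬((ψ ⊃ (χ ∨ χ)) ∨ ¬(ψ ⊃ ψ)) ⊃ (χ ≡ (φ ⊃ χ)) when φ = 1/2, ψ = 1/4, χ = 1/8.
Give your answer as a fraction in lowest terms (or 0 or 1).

χ ∨ χ = 1/8 ∨ 1/8 = 1/8
ψ ⊃ (χ ∨ χ) = 1/4 ⊃ 1/8 = 1/8
ψ ⊃ ψ = 1/4 ⊃ 1/4 = 1
¬(ψ ⊃ ψ) = ¬1 = 0
(ψ ⊃ (χ ∨ χ)) ∨ ¬(ψ ⊃ ψ) = 1/8 ∨ 0 = 1/8
¬((ψ ⊃ (χ ∨ χ)) ∨ ¬(ψ ⊃ ψ)) = ¬1/8 = 0
φ ⊃ χ = 1/2 ⊃ 1/8 = 1/8
χ ≡ (φ ⊃ χ) = 1/8 ≡ 1/8 = 1
¬((ψ ⊃ (χ ∨ χ)) ∨ ¬(ψ ⊃ ψ)) ⊃ (χ ≡ (φ ⊃ χ)) = 0 ⊃ 1 = 1

1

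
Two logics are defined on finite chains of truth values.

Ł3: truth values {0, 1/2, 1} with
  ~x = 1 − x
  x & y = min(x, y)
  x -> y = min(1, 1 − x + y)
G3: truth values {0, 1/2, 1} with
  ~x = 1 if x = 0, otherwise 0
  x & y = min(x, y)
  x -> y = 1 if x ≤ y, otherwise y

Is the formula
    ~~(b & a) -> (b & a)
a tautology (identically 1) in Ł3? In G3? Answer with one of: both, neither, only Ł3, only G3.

In Ł3: every assignment gives 1 — tautology.
In G3: at a = 1/2, b = 1/2 the value is 1/2 — not a tautology.

only Ł3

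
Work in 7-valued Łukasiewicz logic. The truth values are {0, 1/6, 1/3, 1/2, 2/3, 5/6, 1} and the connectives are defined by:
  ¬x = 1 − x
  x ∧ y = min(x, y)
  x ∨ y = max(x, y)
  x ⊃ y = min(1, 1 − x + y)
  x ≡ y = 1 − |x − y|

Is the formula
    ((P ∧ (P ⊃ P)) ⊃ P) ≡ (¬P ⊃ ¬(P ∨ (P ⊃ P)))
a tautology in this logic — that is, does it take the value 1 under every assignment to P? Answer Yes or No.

Counterexample: take P = 0.
P ⊃ P = 0 ⊃ 0 = 1
P ∧ (P ⊃ P) = 0 ∧ 1 = 0
(P ∧ (P ⊃ P)) ⊃ P = 0 ⊃ 0 = 1
¬P = ¬0 = 1
P ⊃ P = 0 ⊃ 0 = 1
P ∨ (P ⊃ P) = 0 ∨ 1 = 1
¬(P ∨ (P ⊃ P)) = ¬1 = 0
¬P ⊃ ¬(P ∨ (P ⊃ P)) = 1 ⊃ 0 = 0
((P ∧ (P ⊃ P)) ⊃ P) ≡ (¬P ⊃ ¬(P ∨ (P ⊃ P))) = 1 ≡ 0 = 0
This gives 0 ≠ 1.

No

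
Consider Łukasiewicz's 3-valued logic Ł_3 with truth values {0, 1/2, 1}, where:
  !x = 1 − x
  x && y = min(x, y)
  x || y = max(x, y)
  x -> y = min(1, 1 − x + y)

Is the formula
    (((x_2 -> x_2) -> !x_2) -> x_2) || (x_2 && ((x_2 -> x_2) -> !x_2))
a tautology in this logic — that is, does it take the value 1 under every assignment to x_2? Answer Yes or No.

No

Counterexample: take x_2 = 0.
x_2 -> x_2 = 0 -> 0 = 1
!x_2 = !0 = 1
(x_2 -> x_2) -> !x_2 = 1 -> 1 = 1
((x_2 -> x_2) -> !x_2) -> x_2 = 1 -> 0 = 0
x_2 -> x_2 = 0 -> 0 = 1
!x_2 = !0 = 1
(x_2 -> x_2) -> !x_2 = 1 -> 1 = 1
x_2 && ((x_2 -> x_2) -> !x_2) = 0 && 1 = 0
(((x_2 -> x_2) -> !x_2) -> x_2) || (x_2 && ((x_2 -> x_2) -> !x_2)) = 0 || 0 = 0
This gives 0 ≠ 1.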